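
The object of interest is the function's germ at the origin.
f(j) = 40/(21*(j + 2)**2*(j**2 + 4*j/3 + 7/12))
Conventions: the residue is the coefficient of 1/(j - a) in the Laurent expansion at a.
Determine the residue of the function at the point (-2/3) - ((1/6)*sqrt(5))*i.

The residue is (-2560/3703) + ((1888/3703)*sqrt(5))*i.

The factor j**2 + 4*j/3 + 7/12 splits as (j - a)(j - a') with a = (-2/3) - ((1/6)*sqrt(5))*i, a' = (-2/3) + ((1/6)*sqrt(5))*i. At the order-1 pole a set g(j) = (j - a)*f(j) = [40/(21*(j + 2)**2)] / (j - a').
Simple pole: residue = g(a) at a = (-2/3) - ((1/6)*sqrt(5))*i, which is (-2560/3703) + ((1888/3703)*sqrt(5))*i.


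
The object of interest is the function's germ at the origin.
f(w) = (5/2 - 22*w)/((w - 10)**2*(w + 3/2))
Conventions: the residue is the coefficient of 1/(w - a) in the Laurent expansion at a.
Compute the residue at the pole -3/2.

At the order-1 pole -3/2 set g(w) = (w - (-3/2))*f(w) = (5/2 - 22*w)/(w - 10)**2.
Simple pole: residue = g(a) at a = -3/2, which is 142/529.

The residue is 142/529.


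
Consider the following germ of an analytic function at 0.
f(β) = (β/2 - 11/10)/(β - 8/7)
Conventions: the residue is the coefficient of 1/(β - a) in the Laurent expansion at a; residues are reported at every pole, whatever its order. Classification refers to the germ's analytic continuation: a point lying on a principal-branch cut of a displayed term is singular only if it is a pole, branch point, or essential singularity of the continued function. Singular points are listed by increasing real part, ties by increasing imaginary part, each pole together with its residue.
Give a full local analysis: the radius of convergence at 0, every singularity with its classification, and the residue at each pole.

Denominator factor (β - 8/7): pole of order 1 at 8/7, modulus 8/7.
The radius of convergence is the smallest modulus among the singular points: 8/7.
At the order-1 pole 8/7 set g(β) = (β - (8/7))*f(β) = β/2 - 11/10.
Simple pole: residue = g(a) at a = 8/7, which is -37/70.

Radius of convergence at 0: 8/7.
At 8/7: a pole of order 1; residue -37/70.


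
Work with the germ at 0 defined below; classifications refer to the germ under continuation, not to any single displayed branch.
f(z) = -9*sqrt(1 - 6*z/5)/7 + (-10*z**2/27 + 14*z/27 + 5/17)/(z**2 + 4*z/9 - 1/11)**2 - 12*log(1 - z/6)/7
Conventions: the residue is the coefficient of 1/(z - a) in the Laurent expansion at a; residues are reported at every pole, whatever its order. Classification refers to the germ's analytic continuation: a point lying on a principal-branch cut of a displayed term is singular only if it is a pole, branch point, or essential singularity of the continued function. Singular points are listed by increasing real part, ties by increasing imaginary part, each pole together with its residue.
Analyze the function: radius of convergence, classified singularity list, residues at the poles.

Denominator factor (z**2 + 4*z/9 - 1/11)^2: discriminant 500/891, real irrational roots -2/9 + (5/99)*sqrt(55) and -2/9 - (5/99)*sqrt(55); poles of order 2, moduli -2/9 + (5/99)*sqrt(55) and 2/9 + (5/99)*sqrt(55).
Branch term (-9/7)*sqrt(1 - z/(5/6)): its argument vanishes at z = 5/6, a square-root branch point, modulus 5/6.
Branch term (-12/7)*log(1 - z/(6)): its argument vanishes at z = 6, a logarithmic branch point, modulus 6.
The radius of convergence is the smallest modulus among the singular points: -2/9 + (5/99)*sqrt(55).
The branch terms are analytic at -2/9 - (5/99)*sqrt(55) and contribute nothing to the residue; only the rational part matters.
The factor z**2 + 4*z/9 - 1/11 splits as (z - a)(z - a') with a = -2/9 - (5/99)*sqrt(55), a' = -2/9 + (5/99)*sqrt(55). At the order-2 pole a set g(z) = (z - a)^2*(rational part) = [-10*z**2/27 + 14*z/27 + 5/17] / (z - a')^2.
Order-2 pole: residue = g'(a); g'(-2/9 - (5/99)*sqrt(55)) = (28977/212500)*sqrt(55), so the residue is (28977/212500)*sqrt(55).
The branch terms are analytic at -2/9 + (5/99)*sqrt(55) and contribute nothing to the residue; only the rational part matters.
The factor z**2 + 4*z/9 - 1/11 splits as (z - a)(z - a') with a = -2/9 + (5/99)*sqrt(55), a' = -2/9 - (5/99)*sqrt(55). At the order-2 pole a set g(z) = (z - a)^2*(rational part) = [-10*z**2/27 + 14*z/27 + 5/17] / (z - a')^2.
Order-2 pole: residue = g'(a); g'(-2/9 + (5/99)*sqrt(55)) = -(28977/212500)*sqrt(55), so the residue is -(28977/212500)*sqrt(55).
List the singular points by increasing real part (a conjugate pair: the negative imaginary part first).

Radius of convergence at 0: -2/9 + (5/99)*sqrt(55).
At -2/9 - (5/99)*sqrt(55): a pole of order 2; residue (28977/212500)*sqrt(55).
At -2/9 + (5/99)*sqrt(55): a pole of order 2; residue -(28977/212500)*sqrt(55).
At 5/6: an algebraic (square-root) branch point.
At 6: a logarithmic branch point.


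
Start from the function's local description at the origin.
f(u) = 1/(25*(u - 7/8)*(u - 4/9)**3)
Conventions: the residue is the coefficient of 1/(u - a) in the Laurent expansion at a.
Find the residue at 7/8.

The residue is 373248/744775.

At the order-1 pole 7/8 set g(u) = (u - (7/8))*f(u) = 1/(25*(u - 4/9)**3).
Simple pole: residue = g(a) at a = 7/8, which is 373248/744775.


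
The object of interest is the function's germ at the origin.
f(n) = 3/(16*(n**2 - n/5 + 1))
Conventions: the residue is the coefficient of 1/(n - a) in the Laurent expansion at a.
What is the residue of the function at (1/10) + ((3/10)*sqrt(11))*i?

The factor n**2 - n/5 + 1 splits as (n - a)(n - a') with a = (1/10) + ((3/10)*sqrt(11))*i, a' = (1/10) - ((3/10)*sqrt(11))*i. At the order-1 pole a set g(n) = (n - a)*f(n) = [3/16] / (n - a').
Simple pole: residue = g(a) at a = (1/10) + ((3/10)*sqrt(11))*i, which is -((5/176)*sqrt(11))*i.

The residue is -((5/176)*sqrt(11))*i.


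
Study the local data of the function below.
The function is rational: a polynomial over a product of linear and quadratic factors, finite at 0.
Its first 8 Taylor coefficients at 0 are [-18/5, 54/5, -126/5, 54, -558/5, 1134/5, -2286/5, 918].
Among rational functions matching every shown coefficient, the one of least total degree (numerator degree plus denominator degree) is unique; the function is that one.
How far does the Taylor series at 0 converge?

No rational of total degree below 2 reproduces all 8 coefficients; solving the [0/2] Pade equations on them gives f(χ) = -9/(5*(χ + 1/2)*(χ + 1)), whose expansion matches every shown term.
Denominator factor (χ + 1/2): pole of order 1 at -1/2, modulus 1/2.
Denominator factor (χ + 1): pole of order 1 at -1, modulus 1.
The radius of convergence is the smallest modulus among the singular points: 1/2.

The radius of convergence is 1/2.


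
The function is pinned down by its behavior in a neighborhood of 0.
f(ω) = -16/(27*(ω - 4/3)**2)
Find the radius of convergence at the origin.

Denominator factor (ω - 4/3)^2: pole of order 2 at 4/3, modulus 4/3.
The radius of convergence is the smallest modulus among the singular points: 4/3.

The radius of convergence is 4/3.


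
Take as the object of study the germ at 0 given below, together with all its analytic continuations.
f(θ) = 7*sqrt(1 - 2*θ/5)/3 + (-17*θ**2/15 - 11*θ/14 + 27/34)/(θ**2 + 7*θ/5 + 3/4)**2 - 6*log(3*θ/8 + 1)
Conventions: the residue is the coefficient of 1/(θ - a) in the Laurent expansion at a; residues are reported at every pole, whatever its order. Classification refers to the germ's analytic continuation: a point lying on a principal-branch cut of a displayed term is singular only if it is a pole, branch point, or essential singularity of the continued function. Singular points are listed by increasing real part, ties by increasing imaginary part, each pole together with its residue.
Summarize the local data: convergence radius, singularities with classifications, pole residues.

Radius of convergence at 0: (1/2)*sqrt(3).
At -8/3: a logarithmic branch point.
At (-7/10) - ((1/10)*sqrt(26))*i: a pole of order 2; residue ((525/2873)*sqrt(26))*i.
At (-7/10) + ((1/10)*sqrt(26))*i: a pole of order 2; residue -((525/2873)*sqrt(26))*i.
At 5/2: an algebraic (square-root) branch point.

Denominator factor (θ**2 + 7*θ/5 + 3/4)^2: discriminant -26/25, complex-conjugate roots (-7/10) + ((1/10)*sqrt(26))*i and (-7/10) - ((1/10)*sqrt(26))*i; poles of order 2, moduli (1/2)*sqrt(3) and (1/2)*sqrt(3).
Branch term (7/3)*sqrt(1 - θ/(5/2)): its argument vanishes at θ = 5/2, a square-root branch point, modulus 5/2.
Branch term (-6)*log(1 - θ/(-8/3)): its argument vanishes at θ = -8/3, a logarithmic branch point, modulus 8/3.
The radius of convergence is the smallest modulus among the singular points: (1/2)*sqrt(3).
The branch terms are analytic at (-7/10) - ((1/10)*sqrt(26))*i and contribute nothing to the residue; only the rational part matters.
The factor θ**2 + 7*θ/5 + 3/4 splits as (θ - a)(θ - a') with a = (-7/10) - ((1/10)*sqrt(26))*i, a' = (-7/10) + ((1/10)*sqrt(26))*i. At the order-2 pole a set g(θ) = (θ - a)^2*(rational part) = [-17*θ**2/15 - 11*θ/14 + 27/34] / (θ - a')^2.
Order-2 pole: residue = g'(a); g'((-7/10) - ((1/10)*sqrt(26))*i) = ((525/2873)*sqrt(26))*i, so the residue is ((525/2873)*sqrt(26))*i.
The branch terms are analytic at (-7/10) + ((1/10)*sqrt(26))*i and contribute nothing to the residue; only the rational part matters.
The factor θ**2 + 7*θ/5 + 3/4 splits as (θ - a)(θ - a') with a = (-7/10) + ((1/10)*sqrt(26))*i, a' = (-7/10) - ((1/10)*sqrt(26))*i. At the order-2 pole a set g(θ) = (θ - a)^2*(rational part) = [-17*θ**2/15 - 11*θ/14 + 27/34] / (θ - a')^2.
Order-2 pole: residue = g'(a); g'((-7/10) + ((1/10)*sqrt(26))*i) = -((525/2873)*sqrt(26))*i, so the residue is -((525/2873)*sqrt(26))*i.
List the singular points by increasing real part (a conjugate pair: the negative imaginary part first).


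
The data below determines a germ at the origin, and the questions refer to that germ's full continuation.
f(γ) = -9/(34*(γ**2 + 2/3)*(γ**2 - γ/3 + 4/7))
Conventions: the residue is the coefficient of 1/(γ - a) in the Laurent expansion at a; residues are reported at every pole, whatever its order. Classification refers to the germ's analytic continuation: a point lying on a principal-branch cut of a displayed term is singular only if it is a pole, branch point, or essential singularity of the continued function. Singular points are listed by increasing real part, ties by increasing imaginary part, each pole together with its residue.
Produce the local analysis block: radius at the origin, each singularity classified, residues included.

Radius of convergence at 0: (2/7)*sqrt(7).
At -((1/3)*sqrt(6))*i: a pole of order 1; residue (-3969/7480) + ((567/7480)*sqrt(6))*i.
At ((1/3)*sqrt(6))*i: a pole of order 1; residue (-3969/7480) - ((567/7480)*sqrt(6))*i.
At (1/6) - ((1/42)*sqrt(959))*i: a pole of order 1; residue (3969/7480) - ((10773/1024760)*sqrt(959))*i.
At (1/6) + ((1/42)*sqrt(959))*i: a pole of order 1; residue (3969/7480) + ((10773/1024760)*sqrt(959))*i.

Denominator factor (γ**2 + 2/3): discriminant -8/3, complex-conjugate roots ((1/3)*sqrt(6))*i and -((1/3)*sqrt(6))*i; poles of order 1, moduli (1/3)*sqrt(6) and (1/3)*sqrt(6).
Denominator factor (γ**2 - γ/3 + 4/7): discriminant -137/63, complex-conjugate roots (1/6) + ((1/42)*sqrt(959))*i and (1/6) - ((1/42)*sqrt(959))*i; poles of order 1, moduli (2/7)*sqrt(7) and (2/7)*sqrt(7).
The radius of convergence is the smallest modulus among the singular points: (2/7)*sqrt(7).
The factor γ**2 + 2/3 splits as (γ - a)(γ - a') with a = -((1/3)*sqrt(6))*i, a' = ((1/3)*sqrt(6))*i. At the order-1 pole a set g(γ) = (γ - a)*f(γ) = [-9/(34*(γ**2 - γ/3 + 4/7))] / (γ - a').
Simple pole: residue = g(a) at a = -((1/3)*sqrt(6))*i, which is (-3969/7480) + ((567/7480)*sqrt(6))*i.
The factor γ**2 + 2/3 splits as (γ - a)(γ - a') with a = ((1/3)*sqrt(6))*i, a' = -((1/3)*sqrt(6))*i. At the order-1 pole a set g(γ) = (γ - a)*f(γ) = [-9/(34*(γ**2 - γ/3 + 4/7))] / (γ - a').
Simple pole: residue = g(a) at a = ((1/3)*sqrt(6))*i, which is (-3969/7480) - ((567/7480)*sqrt(6))*i.
The factor γ**2 - γ/3 + 4/7 splits as (γ - a)(γ - a') with a = (1/6) - ((1/42)*sqrt(959))*i, a' = (1/6) + ((1/42)*sqrt(959))*i. At the order-1 pole a set g(γ) = (γ - a)*f(γ) = [-9/(34*(γ**2 + 2/3))] / (γ - a').
Simple pole: residue = g(a) at a = (1/6) - ((1/42)*sqrt(959))*i, which is (3969/7480) - ((10773/1024760)*sqrt(959))*i.
The factor γ**2 - γ/3 + 4/7 splits as (γ - a)(γ - a') with a = (1/6) + ((1/42)*sqrt(959))*i, a' = (1/6) - ((1/42)*sqrt(959))*i. At the order-1 pole a set g(γ) = (γ - a)*f(γ) = [-9/(34*(γ**2 + 2/3))] / (γ - a').
Simple pole: residue = g(a) at a = (1/6) + ((1/42)*sqrt(959))*i, which is (3969/7480) + ((10773/1024760)*sqrt(959))*i.
List the singular points by increasing real part (a conjugate pair: the negative imaginary part first).


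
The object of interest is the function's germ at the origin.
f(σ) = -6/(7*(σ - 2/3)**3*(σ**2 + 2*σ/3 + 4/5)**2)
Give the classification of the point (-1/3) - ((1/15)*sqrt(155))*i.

The point is a pole of order 2.

The denominator factor σ**2 + 2*σ/3 + 4/5 vanishes at (-1/3) - ((1/15)*sqrt(155))*i and appears to the power 2; the numerator there equals -6/7, nonzero, and no other factor vanishes.
Hence a pole whose order is the multiplicity, 2.


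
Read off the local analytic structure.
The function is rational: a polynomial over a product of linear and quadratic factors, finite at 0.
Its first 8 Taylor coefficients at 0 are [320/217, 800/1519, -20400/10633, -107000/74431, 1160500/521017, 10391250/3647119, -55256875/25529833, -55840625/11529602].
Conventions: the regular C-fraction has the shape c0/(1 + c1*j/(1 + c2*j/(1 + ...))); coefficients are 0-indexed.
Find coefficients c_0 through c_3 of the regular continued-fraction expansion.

The regular C-fraction coefficients are [320/217, -5/14, 4, -4].

Taylor coefficients (read off): a_0 = 320/217, a_1 = 800/1519, a_2 = -20400/10633, a_3 = -107000/74431.
c0 = a_0 = 320/217. Peel one level at a time: if S = 1 + c*j/S' with S'(0) = 1, then c is the j-coefficient of S and S' = c*j/(S - 1).
S_1 = c0/f = 1 + (-5/14)*j + (10/7)*j^2 + ...; c1 = -5/14.
S_2 = c1*j/(S_1 - 1) = 1 + (4)*j + (16)*j^2 + ...; c2 = 4.
S_3 = c2*j/(S_2 - 1) = 1 + (-4)*j + ...; c3 = -4.


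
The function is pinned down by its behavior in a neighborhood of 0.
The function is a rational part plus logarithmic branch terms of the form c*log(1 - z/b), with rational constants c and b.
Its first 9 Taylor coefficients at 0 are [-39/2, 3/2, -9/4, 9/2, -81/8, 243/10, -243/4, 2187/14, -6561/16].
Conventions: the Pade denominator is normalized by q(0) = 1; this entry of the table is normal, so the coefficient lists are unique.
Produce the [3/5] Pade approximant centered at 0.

The Pade approximant has numerator coefficients [-39/2, -20374563/187624, -68976675/375248, -474652179/5253472]; denominator coefficients [1, 529641/93812, 1828467/187624, 13034709/2626736, 53703/1313368, -152361/26267360].

Taylor coefficients needed (read off): a_0 = -39/2, a_1 = 3/2, a_2 = -9/4, a_3 = 9/2, a_4 = -81/8, a_5 = 243/10, a_6 = -243/4, a_7 = 2187/14, a_8 = -6561/16.
Write the denominator as Q(z) = 1 + q1*z + q2*z^2 + q3*z^3 + q4*z^4 + q5*z^5. Requiring Q*f - P = O(z^9) with deg P <= 3 kills the coefficients of z^4..z^8 in Q*f:
  z^4: a_4 + q1*a_3 + q2*a_2 + q3*a_1 + q4*a_0 = 0, i.e. -81/8 + (9/2)*q1 + (-9/4)*q2 + (3/2)*q3 + (-39/2)*q4 = 0.
  z^5: a_5 + q1*a_4 + q2*a_3 + q3*a_2 + q4*a_1 + q5*a_0 = 0, i.e. 243/10 + (-81/8)*q1 + (9/2)*q2 + (-9/4)*q3 + (3/2)*q4 + (-39/2)*q5 = 0.
  z^6: a_6 + q1*a_5 + q2*a_4 + q3*a_3 + q4*a_2 + q5*a_1 = 0, i.e. -243/4 + (243/10)*q1 + (-81/8)*q2 + (9/2)*q3 + (-9/4)*q4 + (3/2)*q5 = 0.
  z^7: a_7 + q1*a_6 + q2*a_5 + q3*a_4 + q4*a_3 + q5*a_2 = 0, i.e. 2187/14 + (-243/4)*q1 + (243/10)*q2 + (-81/8)*q3 + (9/2)*q4 + (-9/4)*q5 = 0.
  z^8: a_8 + q1*a_7 + q2*a_6 + q3*a_5 + q4*a_4 + q5*a_3 = 0, i.e. -6561/16 + (2187/14)*q1 + (-243/4)*q2 + (243/10)*q3 + (-81/8)*q4 + (9/2)*q5 = 0.
Solving this linear system: q1 = 529641/93812, q2 = 1828467/187624, q3 = 13034709/2626736, q4 = 53703/1313368, q5 = -152361/26267360.
The numerator is Q*f truncated at degree 3: P0 = a_0 = -39/2; P1 = a_1 + q1*a_0 = -20374563/187624; P2 = a_2 + q1*a_1 + q2*a_0 = -68976675/375248; P3 = a_3 + q1*a_2 + q2*a_1 + q3*a_0 = -474652179/5253472.


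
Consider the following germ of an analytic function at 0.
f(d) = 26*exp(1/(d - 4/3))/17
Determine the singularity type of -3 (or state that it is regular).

The point is a regular point.

There is no denominator, hence no pole anywhere.
The essential point of exp(1/(d - (4/3))) is 4/3, not -3.
So the germ continues analytically to -3.


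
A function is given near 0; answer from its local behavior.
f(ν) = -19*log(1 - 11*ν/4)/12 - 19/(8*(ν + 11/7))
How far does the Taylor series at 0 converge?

The radius of convergence is 4/11.

Denominator factor (ν + 11/7): pole of order 1 at -11/7, modulus 11/7.
Branch term (-19/12)*log(1 - ν/(4/11)): its argument vanishes at ν = 4/11, a logarithmic branch point, modulus 4/11.
The radius of convergence is the smallest modulus among the singular points: 4/11.


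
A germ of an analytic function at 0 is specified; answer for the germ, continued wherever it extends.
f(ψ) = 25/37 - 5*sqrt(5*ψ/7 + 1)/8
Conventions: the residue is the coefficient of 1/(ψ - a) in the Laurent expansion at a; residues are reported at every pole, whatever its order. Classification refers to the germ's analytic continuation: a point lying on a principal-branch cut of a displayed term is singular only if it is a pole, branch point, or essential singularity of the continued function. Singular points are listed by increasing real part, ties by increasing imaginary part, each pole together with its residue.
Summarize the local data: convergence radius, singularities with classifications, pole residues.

Radius of convergence at 0: 7/5.
At -7/5: an algebraic (square-root) branch point.

Branch term (-5/8)*sqrt(1 - ψ/(-7/5)): its argument vanishes at ψ = -7/5, a square-root branch point, modulus 7/5.
The radius of convergence is the smallest modulus among the singular points: 7/5.


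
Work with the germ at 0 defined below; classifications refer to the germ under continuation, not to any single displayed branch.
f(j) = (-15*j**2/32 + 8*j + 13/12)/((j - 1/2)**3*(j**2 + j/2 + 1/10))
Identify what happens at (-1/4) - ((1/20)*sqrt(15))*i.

The denominator factor j**2 + j/2 + 1/10 vanishes at (-1/4) - ((1/20)*sqrt(15))*i and appears to the power 1; the numerator there equals (-713/768) - ((527/1280)*sqrt(15))*i, nonzero, and no other factor vanishes.
Hence a pole whose order is the multiplicity, 1.

The point is a pole of order 1.


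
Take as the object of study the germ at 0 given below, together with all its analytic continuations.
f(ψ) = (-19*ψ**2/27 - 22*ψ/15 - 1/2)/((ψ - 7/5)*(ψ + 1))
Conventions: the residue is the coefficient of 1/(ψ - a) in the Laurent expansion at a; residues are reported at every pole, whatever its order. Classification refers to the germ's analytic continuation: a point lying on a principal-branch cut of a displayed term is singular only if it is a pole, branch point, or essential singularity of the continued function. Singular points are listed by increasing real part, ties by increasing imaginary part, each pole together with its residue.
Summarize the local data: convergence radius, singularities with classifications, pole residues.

Denominator factor (ψ + 1): pole of order 1 at -1, modulus 1.
Denominator factor (ψ - 7/5): pole of order 1 at 7/5, modulus 7/5.
The radius of convergence is the smallest modulus among the singular points: 1.
At the order-1 pole -1 set g(ψ) = (ψ - (-1))*f(ψ) = (-19*ψ**2/27 - 22*ψ/15 - 1/2)/(ψ - 7/5).
Simple pole: residue = g(a) at a = -1, which is -71/648.
At the order-1 pole 7/5 set g(ψ) = (ψ - (7/5))*f(ψ) = (-19*ψ**2/27 - 22*ψ/15 - 1/2)/(ψ + 1).
Simple pole: residue = g(a) at a = 7/5, which is -5309/3240.
List the singular points by increasing real part (a conjugate pair: the negative imaginary part first).

Radius of convergence at 0: 1.
At -1: a pole of order 1; residue -71/648.
At 7/5: a pole of order 1; residue -5309/3240.


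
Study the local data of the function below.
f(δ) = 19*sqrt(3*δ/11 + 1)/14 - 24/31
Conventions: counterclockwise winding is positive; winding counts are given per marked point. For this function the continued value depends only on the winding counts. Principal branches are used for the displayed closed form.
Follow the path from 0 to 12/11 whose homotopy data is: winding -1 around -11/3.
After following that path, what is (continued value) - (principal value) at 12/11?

The rational part is single-valued and drops out of the difference; each branch term changes only by its own monodromy.
(19/14)*sqrt(1 - δ/(-11/3)): winding -1 is odd, the square root flips sign, contributing -2*(19/14)*sqrt(1 - (12/11)/(-11/3)) = -2*(19/14)*sqrt(157/121) = -(19/77)*sqrt(157).
Summing the contributions at δ = 12/11 gives -(19/77)*sqrt(157).

Continued minus principal equals -(19/77)*sqrt(157).


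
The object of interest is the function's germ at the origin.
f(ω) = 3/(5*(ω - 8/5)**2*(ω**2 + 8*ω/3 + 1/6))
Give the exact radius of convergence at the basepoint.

The radius of convergence is 4/3 - (1/6)*sqrt(58).

Denominator factor (ω**2 + 8*ω/3 + 1/6): discriminant 58/9, real irrational roots -4/3 + (1/6)*sqrt(58) and -4/3 - (1/6)*sqrt(58); poles of order 1, moduli 4/3 - (1/6)*sqrt(58) and 4/3 + (1/6)*sqrt(58).
Denominator factor (ω - 8/5)^2: pole of order 2 at 8/5, modulus 8/5.
The radius of convergence is the smallest modulus among the singular points: 4/3 - (1/6)*sqrt(58).


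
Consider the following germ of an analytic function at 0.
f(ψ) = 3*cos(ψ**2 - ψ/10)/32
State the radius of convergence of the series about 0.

The radius of convergence is infinite.

The factor cos(ψ**2 - ψ/10) is entire and contributes no finite singular point.
The polynomial part has no poles.
No finite singular points: the Taylor series at 0 converges everywhere.


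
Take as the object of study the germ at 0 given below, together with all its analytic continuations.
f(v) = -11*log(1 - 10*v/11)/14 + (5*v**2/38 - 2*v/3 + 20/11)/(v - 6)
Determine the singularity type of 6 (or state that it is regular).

The point is a pole of order 1.

The denominator factor v - 6 vanishes at 6 and appears to the power 1; the numerator there equals 534/209, nonzero, and no other factor vanishes.
The branch terms are analytic at this point.
Hence a pole whose order is the multiplicity, 1.


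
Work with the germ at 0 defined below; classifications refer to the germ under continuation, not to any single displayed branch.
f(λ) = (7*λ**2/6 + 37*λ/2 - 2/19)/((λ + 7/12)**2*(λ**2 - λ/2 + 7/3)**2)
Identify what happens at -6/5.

Denominator factors: λ + 7/12 = -37/60 at λ = -6/5; λ**2 - λ/2 + 7/3 = 328/75 at λ = -6/5 — none vanishes.
So the germ continues analytically to -6/5.

The point is a regular point.


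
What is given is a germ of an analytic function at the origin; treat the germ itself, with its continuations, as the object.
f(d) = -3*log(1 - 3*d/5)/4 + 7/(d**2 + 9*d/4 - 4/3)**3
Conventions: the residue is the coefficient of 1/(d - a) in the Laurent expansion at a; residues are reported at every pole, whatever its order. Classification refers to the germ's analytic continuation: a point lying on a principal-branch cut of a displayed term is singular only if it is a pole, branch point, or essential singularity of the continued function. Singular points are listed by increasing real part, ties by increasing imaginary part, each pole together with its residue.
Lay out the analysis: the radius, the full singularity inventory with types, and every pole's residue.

Denominator factor (d**2 + 9*d/4 - 4/3)^3: discriminant 499/48, real irrational roots -9/8 + (1/24)*sqrt(1497) and -9/8 - (1/24)*sqrt(1497); poles of order 3, moduli -9/8 + (1/24)*sqrt(1497) and 9/8 + (1/24)*sqrt(1497).
Branch term (-3/4)*log(1 - d/(5/3)): its argument vanishes at d = 5/3, a logarithmic branch point, modulus 5/3.
The radius of convergence is the smallest modulus among the singular points: -9/8 + (1/24)*sqrt(1497).
The branch term is analytic at -9/8 - (1/24)*sqrt(1497) and contributes nothing to the residue; only the rational part matters.
The factor d**2 + 9*d/4 - 4/3 splits as (d - a)(d - a') with a = -9/8 - (1/24)*sqrt(1497), a' = -9/8 + (1/24)*sqrt(1497). At the order-3 pole a set g(d) = (d - a)^3*(rational part) = [7] / (d - a')^3.
Order-3 pole: residue = g''(a)/2; g''(-9/8 - (1/24)*sqrt(1497)) = -(774144/124251499)*sqrt(1497), so the residue is -(387072/124251499)*sqrt(1497).
The branch term is analytic at -9/8 + (1/24)*sqrt(1497) and contributes nothing to the residue; only the rational part matters.
The factor d**2 + 9*d/4 - 4/3 splits as (d - a)(d - a') with a = -9/8 + (1/24)*sqrt(1497), a' = -9/8 - (1/24)*sqrt(1497). At the order-3 pole a set g(d) = (d - a)^3*(rational part) = [7] / (d - a')^3.
Order-3 pole: residue = g''(a)/2; g''(-9/8 + (1/24)*sqrt(1497)) = (774144/124251499)*sqrt(1497), so the residue is (387072/124251499)*sqrt(1497).
List the singular points by increasing real part (a conjugate pair: the negative imaginary part first).

Radius of convergence at 0: -9/8 + (1/24)*sqrt(1497).
At -9/8 - (1/24)*sqrt(1497): a pole of order 3; residue -(387072/124251499)*sqrt(1497).
At -9/8 + (1/24)*sqrt(1497): a pole of order 3; residue (387072/124251499)*sqrt(1497).
At 5/3: a logarithmic branch point.


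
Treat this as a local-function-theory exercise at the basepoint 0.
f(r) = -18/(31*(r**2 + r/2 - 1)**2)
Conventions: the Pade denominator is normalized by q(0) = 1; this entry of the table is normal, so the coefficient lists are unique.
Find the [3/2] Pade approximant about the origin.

Taylor coefficients needed (expand at 0): a_0 = -18/31, a_1 = -18/31, a_2 = -99/62, a_3 = -63/31, a_4 = -909/248, a_5 = -1251/248.
Write the denominator as Q(r) = 1 + q1*r + q2*r^2. Requiring Q*f - P = O(r^6) with deg P <= 3 kills the coefficients of r^4..r^5 in Q*f:
  r^4: a_4 + q1*a_3 + q2*a_2 = 0, i.e. -909/248 + (-63/31)*q1 + (-99/62)*q2 = 0.
  r^5: a_5 + q1*a_4 + q2*a_3 = 0, i.e. -1251/248 + (-909/248)*q1 + (-63/31)*q2 = 0.
Solving this linear system: q1 = -115/327, q2 = -2417/1308.
The numerator is Q*f truncated at degree 3: P0 = a_0 = -18/31; P1 = a_1 + q1*a_0 = -1272/3379; P2 = a_2 + q1*a_1 + q2*a_0 = -1080/3379; P3 = a_3 + q1*a_2 + q2*a_1 = -1344/3379.

The Pade approximant has numerator coefficients [-18/31, -1272/3379, -1080/3379, -1344/3379]; denominator coefficients [1, -115/327, -2417/1308].


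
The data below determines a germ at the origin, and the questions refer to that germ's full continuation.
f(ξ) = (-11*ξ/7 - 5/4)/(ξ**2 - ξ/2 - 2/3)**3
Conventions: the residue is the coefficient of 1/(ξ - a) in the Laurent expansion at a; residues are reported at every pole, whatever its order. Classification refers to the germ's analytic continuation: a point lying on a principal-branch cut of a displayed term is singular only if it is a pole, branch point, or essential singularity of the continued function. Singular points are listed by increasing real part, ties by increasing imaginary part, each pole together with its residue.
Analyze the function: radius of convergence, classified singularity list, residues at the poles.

Denominator factor (ξ**2 - ξ/2 - 2/3)^3: discriminant 35/12, real irrational roots 1/4 + (1/12)*sqrt(105) and 1/4 - (1/12)*sqrt(105); poles of order 3, moduli 1/4 + (1/12)*sqrt(105) and -1/4 + (1/12)*sqrt(105).
The radius of convergence is the smallest modulus among the singular points: -1/4 + (1/12)*sqrt(105).
The factor ξ**2 - ξ/2 - 2/3 splits as (ξ - a)(ξ - a') with a = 1/4 - (1/12)*sqrt(105), a' = 1/4 + (1/12)*sqrt(105). At the order-3 pole a set g(ξ) = (ξ - a)^3*f(ξ) = [-11*ξ/7 - 5/4] / (ξ - a')^3.
Order-3 pole: residue = g''(a)/2; g''(1/4 - (1/12)*sqrt(105)) = (39744/300125)*sqrt(105), so the residue is (19872/300125)*sqrt(105).
The factor ξ**2 - ξ/2 - 2/3 splits as (ξ - a)(ξ - a') with a = 1/4 + (1/12)*sqrt(105), a' = 1/4 - (1/12)*sqrt(105). At the order-3 pole a set g(ξ) = (ξ - a)^3*f(ξ) = [-11*ξ/7 - 5/4] / (ξ - a')^3.
Order-3 pole: residue = g''(a)/2; g''(1/4 + (1/12)*sqrt(105)) = -(39744/300125)*sqrt(105), so the residue is -(19872/300125)*sqrt(105).
List the singular points by increasing real part (a conjugate pair: the negative imaginary part first).

Radius of convergence at 0: -1/4 + (1/12)*sqrt(105).
At 1/4 - (1/12)*sqrt(105): a pole of order 3; residue (19872/300125)*sqrt(105).
At 1/4 + (1/12)*sqrt(105): a pole of order 3; residue -(19872/300125)*sqrt(105).


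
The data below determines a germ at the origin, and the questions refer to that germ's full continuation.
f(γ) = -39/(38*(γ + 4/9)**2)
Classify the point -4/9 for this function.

The point is a pole of order 2.

The denominator factor γ + 4/9 vanishes at -4/9 and appears to the power 2; the numerator there equals -39/38, nonzero, and no other factor vanishes.
Hence a pole whose order is the multiplicity, 2.


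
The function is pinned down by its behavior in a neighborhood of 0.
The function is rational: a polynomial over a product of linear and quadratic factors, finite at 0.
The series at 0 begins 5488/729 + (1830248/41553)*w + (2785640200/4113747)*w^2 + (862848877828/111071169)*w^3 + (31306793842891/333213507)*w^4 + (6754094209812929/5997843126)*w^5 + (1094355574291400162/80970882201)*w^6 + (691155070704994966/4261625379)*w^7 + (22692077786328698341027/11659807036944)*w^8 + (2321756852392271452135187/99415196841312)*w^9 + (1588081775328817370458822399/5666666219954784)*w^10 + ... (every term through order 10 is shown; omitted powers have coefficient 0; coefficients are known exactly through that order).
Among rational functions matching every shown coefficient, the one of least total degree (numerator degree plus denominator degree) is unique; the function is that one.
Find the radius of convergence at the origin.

The radius of convergence is 1/12.

No rational of total degree below 9 reproduces all 11 coefficients; solving the [2/7] Pade equations on them gives f(w) = (36*w**2/11 + 8*w/19 - 4/3)/((w - 1/12)*(w**2 + 5*w/2 + 9/7)**3), whose expansion matches every shown term.
Denominator factor (w**2 + 5*w/2 + 9/7)^3: discriminant 31/28, real irrational roots -5/4 + (1/28)*sqrt(217) and -5/4 - (1/28)*sqrt(217); poles of order 3, moduli 5/4 - (1/28)*sqrt(217) and 5/4 + (1/28)*sqrt(217).
Denominator factor (w - 1/12): pole of order 1 at 1/12, modulus 1/12.
The radius of convergence is the smallest modulus among the singular points: 1/12.


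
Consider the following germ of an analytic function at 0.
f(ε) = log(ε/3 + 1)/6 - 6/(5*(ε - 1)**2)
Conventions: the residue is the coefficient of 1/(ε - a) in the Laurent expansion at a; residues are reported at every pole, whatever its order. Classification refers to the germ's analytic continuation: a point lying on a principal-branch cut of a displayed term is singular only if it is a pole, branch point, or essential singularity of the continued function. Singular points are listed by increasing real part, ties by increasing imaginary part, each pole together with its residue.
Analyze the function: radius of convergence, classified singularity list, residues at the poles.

Radius of convergence at 0: 1.
At -3: a logarithmic branch point.
At 1: a pole of order 2; residue 0.

Denominator factor (ε - 1)^2: pole of order 2 at 1, modulus 1.
Branch term (1/6)*log(1 - ε/(-3)): its argument vanishes at ε = -3, a logarithmic branch point, modulus 3.
The radius of convergence is the smallest modulus among the singular points: 1.
The branch term is analytic at 1 and contributes nothing to the residue; only the rational part matters.
At the order-2 pole 1 set g(ε) = (ε - (1))^2*(rational part) = -6/5.
Order-2 pole: residue = g'(a); g'(1) = 0, so the residue is 0.
List the singular points by increasing real part (a conjugate pair: the negative imaginary part first).


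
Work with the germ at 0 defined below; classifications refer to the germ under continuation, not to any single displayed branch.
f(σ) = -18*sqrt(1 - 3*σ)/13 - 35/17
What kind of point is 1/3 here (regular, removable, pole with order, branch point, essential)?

The point is an algebraic (square-root) branch point.

The term (-18/13)*sqrt(1 - σ/(1/3)) has argument 1 - 1/3/(1/3) = 0 at 1/3: a square-root (algebraic, two-sheeted) branch point; the remaining terms are analytic or single-valued there.


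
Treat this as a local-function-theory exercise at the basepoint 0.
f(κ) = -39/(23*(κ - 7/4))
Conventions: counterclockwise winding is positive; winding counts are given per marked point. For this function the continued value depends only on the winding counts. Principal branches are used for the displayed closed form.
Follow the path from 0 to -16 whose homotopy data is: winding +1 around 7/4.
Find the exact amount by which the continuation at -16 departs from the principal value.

Continued minus principal equals 0.

The function is rational, hence single-valued: continuing it around any pole returns the same value, so the difference is 0.


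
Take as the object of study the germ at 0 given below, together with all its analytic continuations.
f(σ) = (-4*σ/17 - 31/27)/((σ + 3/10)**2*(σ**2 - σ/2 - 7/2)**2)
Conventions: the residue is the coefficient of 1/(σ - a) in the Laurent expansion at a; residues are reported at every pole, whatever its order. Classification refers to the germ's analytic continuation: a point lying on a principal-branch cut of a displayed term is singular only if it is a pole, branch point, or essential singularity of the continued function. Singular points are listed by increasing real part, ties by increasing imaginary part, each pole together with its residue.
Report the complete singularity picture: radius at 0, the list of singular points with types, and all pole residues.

Radius of convergence at 0: 3/10.
At 1/4 - (1/4)*sqrt(57): a pole of order 2; residue -46002500/1987812873 - (2349801100/379906119081)*sqrt(57).
At -3/10: a pole of order 2; residue 92005000/1987812873.
At 1/4 + (1/4)*sqrt(57): a pole of order 2; residue -46002500/1987812873 + (2349801100/379906119081)*sqrt(57).

Denominator factor (σ + 3/10)^2: pole of order 2 at -3/10, modulus 3/10.
Denominator factor (σ**2 - σ/2 - 7/2)^2: discriminant 57/4, real irrational roots 1/4 + (1/4)*sqrt(57) and 1/4 - (1/4)*sqrt(57); poles of order 2, moduli 1/4 + (1/4)*sqrt(57) and -1/4 + (1/4)*sqrt(57).
The radius of convergence is the smallest modulus among the singular points: 3/10.
The factor σ**2 - σ/2 - 7/2 splits as (σ - a)(σ - a') with a = 1/4 - (1/4)*sqrt(57), a' = 1/4 + (1/4)*sqrt(57). At the order-2 pole a set g(σ) = (σ - a)^2*f(σ) = [(-4*σ/17 - 31/27)/(σ + 3/10)**2] / (σ - a')^2.
Order-2 pole: residue = g'(a); g'(1/4 - (1/4)*sqrt(57)) = -46002500/1987812873 - (2349801100/379906119081)*sqrt(57), so the residue is -46002500/1987812873 - (2349801100/379906119081)*sqrt(57).
At the order-2 pole -3/10 set g(σ) = (σ - (-3/10))^2*f(σ) = (-4*σ/17 - 31/27)/(σ**2 - σ/2 - 7/2)**2.
Order-2 pole: residue = g'(a); g'(-3/10) = 92005000/1987812873, so the residue is 92005000/1987812873.
The factor σ**2 - σ/2 - 7/2 splits as (σ - a)(σ - a') with a = 1/4 + (1/4)*sqrt(57), a' = 1/4 - (1/4)*sqrt(57). At the order-2 pole a set g(σ) = (σ - a)^2*f(σ) = [(-4*σ/17 - 31/27)/(σ + 3/10)**2] / (σ - a')^2.
Order-2 pole: residue = g'(a); g'(1/4 + (1/4)*sqrt(57)) = -46002500/1987812873 + (2349801100/379906119081)*sqrt(57), so the residue is -46002500/1987812873 + (2349801100/379906119081)*sqrt(57).
List the singular points by increasing real part (a conjugate pair: the negative imaginary part first).


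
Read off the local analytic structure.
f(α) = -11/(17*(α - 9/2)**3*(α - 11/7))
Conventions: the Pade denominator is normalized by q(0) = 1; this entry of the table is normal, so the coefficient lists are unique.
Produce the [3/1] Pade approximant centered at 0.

The Pade approximant has numerator coefficients [-56/12393, -83797616/29796477507, -289113664/268168297563, -115270400/425914354953]; denominator coefficients [1, -18001373/26447289].

Taylor coefficients needed (expand at 0): a_0 = -56/12393, a_1 = -2408/408969, a_2 = -205912/40487931, a_3 = -44880248/12024915507, a_4 = -1008076888/396822211731.
Write the denominator as Q(α) = 1 + q1*α. Requiring Q*f - P = O(α^5) with deg P <= 3 kills the coefficients of α^4..α^4 in Q*f:
  α^4: a_4 + q1*a_3 = 0, i.e. -1008076888/396822211731 + (-44880248/12024915507)*q1 = 0.
Solving this linear system: q1 = -18001373/26447289.
The numerator is Q*f truncated at degree 3: P0 = a_0 = -56/12393; P1 = a_1 + q1*a_0 = -83797616/29796477507; P2 = a_2 + q1*a_1 = -289113664/268168297563; P3 = a_3 + q1*a_2 = -115270400/425914354953.


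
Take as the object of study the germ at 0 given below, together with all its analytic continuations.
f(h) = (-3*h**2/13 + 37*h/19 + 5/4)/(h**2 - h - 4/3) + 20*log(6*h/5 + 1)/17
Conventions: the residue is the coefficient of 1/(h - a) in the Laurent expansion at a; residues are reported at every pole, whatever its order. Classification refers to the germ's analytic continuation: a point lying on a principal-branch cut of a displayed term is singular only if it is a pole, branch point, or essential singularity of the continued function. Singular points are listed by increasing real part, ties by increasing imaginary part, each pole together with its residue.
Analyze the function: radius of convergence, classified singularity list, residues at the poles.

Radius of convergence at 0: -1/2 + (1/6)*sqrt(57).
At -5/6: a logarithmic branch point.
At 1/2 - (1/6)*sqrt(57): a pole of order 1; residue 212/247 - (1779/18772)*sqrt(57).
At 1/2 + (1/6)*sqrt(57): a pole of order 1; residue 212/247 + (1779/18772)*sqrt(57).

Denominator factor (h**2 - h - 4/3): discriminant 19/3, real irrational roots 1/2 + (1/6)*sqrt(57) and 1/2 - (1/6)*sqrt(57); poles of order 1, moduli 1/2 + (1/6)*sqrt(57) and -1/2 + (1/6)*sqrt(57).
Branch term (20/17)*log(1 - h/(-5/6)): its argument vanishes at h = -5/6, a logarithmic branch point, modulus 5/6.
The radius of convergence is the smallest modulus among the singular points: -1/2 + (1/6)*sqrt(57).
The branch term is analytic at 1/2 - (1/6)*sqrt(57) and contributes nothing to the residue; only the rational part matters.
The factor h**2 - h - 4/3 splits as (h - a)(h - a') with a = 1/2 - (1/6)*sqrt(57), a' = 1/2 + (1/6)*sqrt(57). At the order-1 pole a set g(h) = (h - a)*(rational part) = [-3*h**2/13 + 37*h/19 + 5/4] / (h - a').
Simple pole: residue = g(a) at a = 1/2 - (1/6)*sqrt(57), which is 212/247 - (1779/18772)*sqrt(57).
The branch term is analytic at 1/2 + (1/6)*sqrt(57) and contributes nothing to the residue; only the rational part matters.
The factor h**2 - h - 4/3 splits as (h - a)(h - a') with a = 1/2 + (1/6)*sqrt(57), a' = 1/2 - (1/6)*sqrt(57). At the order-1 pole a set g(h) = (h - a)*(rational part) = [-3*h**2/13 + 37*h/19 + 5/4] / (h - a').
Simple pole: residue = g(a) at a = 1/2 + (1/6)*sqrt(57), which is 212/247 + (1779/18772)*sqrt(57).
List the singular points by increasing real part (a conjugate pair: the negative imaginary part first).


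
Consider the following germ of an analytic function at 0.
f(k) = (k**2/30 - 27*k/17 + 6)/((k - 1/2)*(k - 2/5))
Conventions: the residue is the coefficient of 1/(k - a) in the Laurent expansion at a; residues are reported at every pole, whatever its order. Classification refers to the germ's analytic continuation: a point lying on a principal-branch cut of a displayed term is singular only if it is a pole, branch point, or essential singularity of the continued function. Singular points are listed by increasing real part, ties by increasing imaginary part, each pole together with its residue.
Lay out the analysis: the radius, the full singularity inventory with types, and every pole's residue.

Radius of convergence at 0: 2/5.
At 2/5: a pole of order 1; residue -68468/1275.
At 1/2: a pole of order 1; residue 10637/204.

Denominator factor (k - 1/2): pole of order 1 at 1/2, modulus 1/2.
Denominator factor (k - 2/5): pole of order 1 at 2/5, modulus 2/5.
The radius of convergence is the smallest modulus among the singular points: 2/5.
At the order-1 pole 2/5 set g(k) = (k - (2/5))*f(k) = (k**2/30 - 27*k/17 + 6)/(k - 1/2).
Simple pole: residue = g(a) at a = 2/5, which is -68468/1275.
At the order-1 pole 1/2 set g(k) = (k - (1/2))*f(k) = (k**2/30 - 27*k/17 + 6)/(k - 2/5).
Simple pole: residue = g(a) at a = 1/2, which is 10637/204.
List the singular points by increasing real part (a conjugate pair: the negative imaginary part first).
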